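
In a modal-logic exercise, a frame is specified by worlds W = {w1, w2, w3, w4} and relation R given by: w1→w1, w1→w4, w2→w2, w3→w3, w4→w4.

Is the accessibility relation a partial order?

Yes

Reflexive: yes — every world is R-related to itself.
Transitive: yes — every two-step R-path is closed by a direct edge.
Antisymmetric: yes — no distinct pair is related both ways.
So R is a partial order.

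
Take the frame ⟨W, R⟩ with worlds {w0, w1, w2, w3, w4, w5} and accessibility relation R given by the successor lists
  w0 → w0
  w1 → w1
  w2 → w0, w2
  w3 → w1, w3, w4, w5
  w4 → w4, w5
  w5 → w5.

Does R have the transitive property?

Yes

Transitive: yes — every two-step R-path is closed by a direct edge.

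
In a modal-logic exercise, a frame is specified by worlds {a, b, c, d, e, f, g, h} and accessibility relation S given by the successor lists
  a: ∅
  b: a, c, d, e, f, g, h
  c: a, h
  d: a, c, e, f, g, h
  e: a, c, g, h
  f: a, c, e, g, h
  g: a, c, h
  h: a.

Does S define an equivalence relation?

Reflexive: no — a is not related to itself.
Symmetric: no — b S a but not a S b.
Transitive: yes — every two-step S-path is closed by a direct edge.
So S is not an equivalence relation.

No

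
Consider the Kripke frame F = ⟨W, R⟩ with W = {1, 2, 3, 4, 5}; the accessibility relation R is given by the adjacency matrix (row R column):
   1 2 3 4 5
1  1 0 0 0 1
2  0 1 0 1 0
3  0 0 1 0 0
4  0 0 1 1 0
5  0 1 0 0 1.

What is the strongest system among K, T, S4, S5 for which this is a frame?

Reflexive (axiom T): yes — every world is R-related to itself.
Transitive (axiom 4): no — 1 R 5 and 5 R 2, but not 1 R 2.
Euclidean (axiom 5): no — 1 R 5 and 1 R 1, but not 5 R 1.
So F validates K, T; S4 would additionally require R to be transitive. The strongest is T.

T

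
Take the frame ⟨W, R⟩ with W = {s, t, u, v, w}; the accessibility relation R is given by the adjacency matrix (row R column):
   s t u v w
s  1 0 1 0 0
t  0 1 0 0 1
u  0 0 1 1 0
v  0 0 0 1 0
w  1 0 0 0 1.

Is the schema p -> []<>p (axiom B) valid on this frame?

No

The schema B characterises exactly the symmetric frames.
Symmetric: no — s R u but not u R s.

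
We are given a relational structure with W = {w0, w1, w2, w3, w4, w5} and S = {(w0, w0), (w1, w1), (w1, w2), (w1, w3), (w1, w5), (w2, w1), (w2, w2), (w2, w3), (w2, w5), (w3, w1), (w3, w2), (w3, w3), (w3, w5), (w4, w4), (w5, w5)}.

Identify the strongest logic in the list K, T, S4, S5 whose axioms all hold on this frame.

S4

Reflexive (axiom T): yes — every world is S-related to itself.
Transitive (axiom 4): yes — every two-step S-path is closed by a direct edge.
Euclidean (axiom 5): no — w1 S w5 and w1 S w2, but not w5 S w2.
So F validates K, T, S4; S5 would additionally require S to be Euclidean. The strongest is S4.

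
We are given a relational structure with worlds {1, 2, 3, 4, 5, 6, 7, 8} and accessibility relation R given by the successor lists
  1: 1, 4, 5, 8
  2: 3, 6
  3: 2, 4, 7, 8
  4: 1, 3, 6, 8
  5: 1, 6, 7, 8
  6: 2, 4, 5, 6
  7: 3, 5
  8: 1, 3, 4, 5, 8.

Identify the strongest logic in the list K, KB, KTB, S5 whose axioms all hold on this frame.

KB

Symmetric (axiom B): yes — every pair in R has its reverse in R.
Reflexive (axiom T): no — 2 is not related to itself.
Euclidean (axiom 5): no — 1 R 4 and 1 R 5, but not 4 R 5.
So F validates K, KB; KTB would additionally require R to be reflexive. The strongest is KB.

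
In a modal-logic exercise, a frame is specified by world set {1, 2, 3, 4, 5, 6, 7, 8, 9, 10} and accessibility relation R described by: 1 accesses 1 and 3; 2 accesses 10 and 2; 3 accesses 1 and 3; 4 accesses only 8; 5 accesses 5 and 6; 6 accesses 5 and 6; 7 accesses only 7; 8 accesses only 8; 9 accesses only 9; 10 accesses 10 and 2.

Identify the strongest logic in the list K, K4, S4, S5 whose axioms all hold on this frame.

Transitive (axiom 4): yes — every two-step R-path is closed by a direct edge.
Reflexive (axiom T): no — 4 is not related to itself.
Euclidean (axiom 5): yes — any two successors of a common world are R-related.
So F validates K, K4; S4 would additionally require R to be reflexive. The strongest is K4.

K4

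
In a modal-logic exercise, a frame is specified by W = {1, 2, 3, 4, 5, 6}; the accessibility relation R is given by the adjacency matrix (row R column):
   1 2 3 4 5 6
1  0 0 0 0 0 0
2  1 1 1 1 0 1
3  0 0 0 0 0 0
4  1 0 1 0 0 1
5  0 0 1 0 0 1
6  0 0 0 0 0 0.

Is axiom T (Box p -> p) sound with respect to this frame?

No

By correspondence theory, T is valid on a frame iff R is reflexive.
Reflexive: no — 1 is not related to itself.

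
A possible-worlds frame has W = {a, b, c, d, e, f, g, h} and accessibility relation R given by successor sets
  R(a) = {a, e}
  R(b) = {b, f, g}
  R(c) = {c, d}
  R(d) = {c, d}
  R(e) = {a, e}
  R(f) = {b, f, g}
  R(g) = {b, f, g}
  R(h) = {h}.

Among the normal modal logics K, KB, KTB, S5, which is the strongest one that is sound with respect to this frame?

S5

Symmetric (axiom B): yes — every pair in R has its reverse in R.
Reflexive (axiom T): yes — every world is R-related to itself.
Euclidean (axiom 5): yes — any two successors of a common world are R-related.
So F validates K, KB, KTB, S5. The strongest is S5.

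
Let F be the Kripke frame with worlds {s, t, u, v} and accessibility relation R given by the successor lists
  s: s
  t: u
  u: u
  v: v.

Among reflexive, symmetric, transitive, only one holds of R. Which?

Reflexive: no — t is not related to itself.
Symmetric: no — t R u but not u R t.
Transitive: yes — every two-step R-path is closed by a direct edge.
Only transitive holds.

transitive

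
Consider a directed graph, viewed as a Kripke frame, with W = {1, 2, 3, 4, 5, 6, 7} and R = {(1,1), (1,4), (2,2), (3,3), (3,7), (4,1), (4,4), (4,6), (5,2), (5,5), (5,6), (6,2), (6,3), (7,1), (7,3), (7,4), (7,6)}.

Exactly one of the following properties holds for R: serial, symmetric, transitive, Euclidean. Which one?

Serial: yes — every world has a successor (e.g. 1 R 1).
Symmetric: no — 4 R 6 but not 6 R 4.
Transitive: no — 1 R 4 and 4 R 6, but not 1 R 6.
Euclidean: no — 4 R 1 and 4 R 6, but not 1 R 6.
Only serial holds.

serial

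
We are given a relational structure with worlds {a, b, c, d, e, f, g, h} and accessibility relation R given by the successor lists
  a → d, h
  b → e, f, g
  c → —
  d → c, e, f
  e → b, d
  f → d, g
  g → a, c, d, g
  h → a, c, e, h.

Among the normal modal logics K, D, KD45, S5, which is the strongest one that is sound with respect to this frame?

Serial (axiom D): no — c has no R-successor.
Euclidean (axiom 5): no — a R d and a R h, but not d R h.
Transitive (axiom 4): no — a R d and d R c, but not a R c.
Reflexive (axiom T): no — a is not related to itself.
So F validates K; D would additionally require R to be serial. The strongest is K.

K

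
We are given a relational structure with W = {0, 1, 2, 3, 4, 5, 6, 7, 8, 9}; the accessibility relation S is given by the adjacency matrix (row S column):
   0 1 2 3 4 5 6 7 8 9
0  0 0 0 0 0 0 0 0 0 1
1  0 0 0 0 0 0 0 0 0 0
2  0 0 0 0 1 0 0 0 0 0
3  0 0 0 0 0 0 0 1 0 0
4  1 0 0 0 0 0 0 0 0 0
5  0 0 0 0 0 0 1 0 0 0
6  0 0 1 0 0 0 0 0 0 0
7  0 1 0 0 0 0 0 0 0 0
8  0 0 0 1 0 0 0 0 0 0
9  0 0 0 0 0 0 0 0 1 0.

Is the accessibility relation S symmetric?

Symmetric: no — 0 S 9 but not 9 S 0.

No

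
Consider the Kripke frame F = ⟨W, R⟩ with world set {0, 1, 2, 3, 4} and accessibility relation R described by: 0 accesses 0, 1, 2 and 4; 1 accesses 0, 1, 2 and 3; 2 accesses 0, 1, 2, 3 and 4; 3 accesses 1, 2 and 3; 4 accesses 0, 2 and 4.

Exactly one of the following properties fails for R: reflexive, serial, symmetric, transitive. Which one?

transitive

Reflexive: yes — every world is R-related to itself.
Serial: yes — every world has a successor (e.g. 0 R 0).
Symmetric: yes — every pair in R has its reverse in R.
Transitive: no — 0 R 1 and 1 R 3, but not 0 R 3.
Only transitive fails.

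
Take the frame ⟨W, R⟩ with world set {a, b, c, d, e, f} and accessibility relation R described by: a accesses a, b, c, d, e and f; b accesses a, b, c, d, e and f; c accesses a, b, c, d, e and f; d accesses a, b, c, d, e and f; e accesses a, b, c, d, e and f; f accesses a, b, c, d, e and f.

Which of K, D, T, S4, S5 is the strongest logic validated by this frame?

Serial (axiom D): yes — every world has a successor (e.g. a R a).
Reflexive (axiom T): yes — every world is R-related to itself.
Transitive (axiom 4): yes — every two-step R-path is closed by a direct edge.
Euclidean (axiom 5): yes — any two successors of a common world are R-related.
So F validates K, D, T, S4, S5. The strongest is S5.

S5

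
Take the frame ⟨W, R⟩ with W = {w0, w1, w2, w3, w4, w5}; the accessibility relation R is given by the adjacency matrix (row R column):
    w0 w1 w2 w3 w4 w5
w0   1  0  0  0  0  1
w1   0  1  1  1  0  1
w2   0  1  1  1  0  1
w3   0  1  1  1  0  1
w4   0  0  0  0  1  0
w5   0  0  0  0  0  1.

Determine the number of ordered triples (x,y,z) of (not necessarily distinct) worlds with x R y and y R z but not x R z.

R is transitive; there are no such tuples.

0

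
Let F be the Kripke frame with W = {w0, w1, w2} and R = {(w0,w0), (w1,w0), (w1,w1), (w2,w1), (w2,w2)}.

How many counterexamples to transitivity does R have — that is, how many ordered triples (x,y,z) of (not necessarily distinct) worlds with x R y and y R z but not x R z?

Enumerating: (w2,w1,w0).

1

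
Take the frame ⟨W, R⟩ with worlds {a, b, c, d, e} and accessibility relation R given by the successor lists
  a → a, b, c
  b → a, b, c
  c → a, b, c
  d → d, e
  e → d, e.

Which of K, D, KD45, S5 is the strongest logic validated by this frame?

S5

Serial (axiom D): yes — every world has a successor (e.g. a R a).
Euclidean (axiom 5): yes — any two successors of a common world are R-related.
Transitive (axiom 4): yes — every two-step R-path is closed by a direct edge.
Reflexive (axiom T): yes — every world is R-related to itself.
So F validates K, D, KD45, S5. The strongest is S5.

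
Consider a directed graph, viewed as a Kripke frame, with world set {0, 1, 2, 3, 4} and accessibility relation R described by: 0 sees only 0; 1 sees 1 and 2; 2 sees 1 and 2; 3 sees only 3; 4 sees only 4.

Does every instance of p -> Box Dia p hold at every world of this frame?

Yes

The schema B characterises exactly the symmetric frames.
Symmetric: yes — every pair in R has its reverse in R.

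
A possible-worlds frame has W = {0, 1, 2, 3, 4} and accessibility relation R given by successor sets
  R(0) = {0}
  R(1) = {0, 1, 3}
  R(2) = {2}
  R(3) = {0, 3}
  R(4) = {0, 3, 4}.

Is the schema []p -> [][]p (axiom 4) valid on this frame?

Axiom 4 corresponds to the accessibility relation being transitive.
Transitive: yes — every two-step R-path is closed by a direct edge.

Yes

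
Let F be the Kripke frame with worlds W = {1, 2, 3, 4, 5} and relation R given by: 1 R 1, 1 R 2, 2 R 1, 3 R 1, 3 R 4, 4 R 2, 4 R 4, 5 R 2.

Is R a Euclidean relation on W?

Euclidean: no — 3 R 1 and 3 R 4, but not 1 R 4.

No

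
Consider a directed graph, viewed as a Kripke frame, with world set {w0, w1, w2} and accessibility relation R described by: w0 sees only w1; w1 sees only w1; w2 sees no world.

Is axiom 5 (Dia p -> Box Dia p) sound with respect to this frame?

Yes

The schema 5 characterises exactly the Euclidean frames.
Euclidean: yes — any two successors of a common world are R-related.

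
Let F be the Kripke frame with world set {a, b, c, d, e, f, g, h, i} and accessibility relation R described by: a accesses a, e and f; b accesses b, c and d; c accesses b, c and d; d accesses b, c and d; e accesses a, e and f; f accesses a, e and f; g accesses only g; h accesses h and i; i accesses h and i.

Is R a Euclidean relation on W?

Yes

Euclidean: yes — any two successors of a common world are R-related.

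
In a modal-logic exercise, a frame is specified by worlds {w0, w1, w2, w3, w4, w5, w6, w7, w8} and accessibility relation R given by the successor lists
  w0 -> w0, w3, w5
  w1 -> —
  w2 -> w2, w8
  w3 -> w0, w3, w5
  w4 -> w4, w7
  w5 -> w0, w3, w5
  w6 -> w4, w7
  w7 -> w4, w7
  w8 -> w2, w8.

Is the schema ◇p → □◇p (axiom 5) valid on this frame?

The schema 5 characterises exactly the Euclidean frames.
Euclidean: yes — any two successors of a common world are R-related.

Yes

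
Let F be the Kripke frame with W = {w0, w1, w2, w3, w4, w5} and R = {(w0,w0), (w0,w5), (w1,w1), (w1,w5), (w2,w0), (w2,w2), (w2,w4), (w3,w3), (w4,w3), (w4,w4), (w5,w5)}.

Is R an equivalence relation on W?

No

Reflexive: yes — every world is R-related to itself.
Symmetric: no — w0 R w5 but not w5 R w0.
Transitive: no — w2 R w0 and w0 R w5, but not w2 R w5.
So R is not an equivalence relation.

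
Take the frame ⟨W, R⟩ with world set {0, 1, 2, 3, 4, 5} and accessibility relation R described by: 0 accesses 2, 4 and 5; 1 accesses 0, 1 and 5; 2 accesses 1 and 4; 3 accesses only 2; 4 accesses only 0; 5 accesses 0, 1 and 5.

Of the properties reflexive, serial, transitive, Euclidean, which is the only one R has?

serial

Reflexive: no — 0 is not related to itself.
Serial: yes — every world has a successor (e.g. 0 R 2).
Transitive: no — 0 R 2 and 2 R 1, but not 0 R 1.
Euclidean: no — 0 R 2 and 0 R 5, but not 2 R 5.
Only serial holds.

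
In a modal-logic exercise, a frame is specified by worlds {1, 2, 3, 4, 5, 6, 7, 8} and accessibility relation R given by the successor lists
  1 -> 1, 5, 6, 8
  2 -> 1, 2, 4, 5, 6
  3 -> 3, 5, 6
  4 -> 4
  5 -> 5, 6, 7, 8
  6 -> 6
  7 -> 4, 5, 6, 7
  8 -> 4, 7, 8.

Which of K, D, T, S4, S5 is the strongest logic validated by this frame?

T

Serial (axiom D): yes — every world has a successor (e.g. 1 R 1).
Reflexive (axiom T): yes — every world is R-related to itself.
Transitive (axiom 4): no — 1 R 5 and 5 R 7, but not 1 R 7.
Euclidean (axiom 5): no — 1 R 6 and 1 R 5, but not 6 R 5.
So F validates K, D, T; S4 would additionally require R to be transitive. The strongest is T.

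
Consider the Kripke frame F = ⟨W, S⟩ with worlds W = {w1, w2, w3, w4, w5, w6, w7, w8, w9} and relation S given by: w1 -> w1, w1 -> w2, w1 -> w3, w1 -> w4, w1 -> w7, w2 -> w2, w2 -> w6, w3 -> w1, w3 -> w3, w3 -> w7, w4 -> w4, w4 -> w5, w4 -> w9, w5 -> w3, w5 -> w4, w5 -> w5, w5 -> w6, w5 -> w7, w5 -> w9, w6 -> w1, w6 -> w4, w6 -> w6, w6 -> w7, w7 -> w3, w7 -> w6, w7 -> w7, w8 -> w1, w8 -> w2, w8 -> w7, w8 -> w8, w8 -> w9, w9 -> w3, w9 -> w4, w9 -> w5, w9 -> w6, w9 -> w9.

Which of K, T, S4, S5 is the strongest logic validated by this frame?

Reflexive (axiom T): yes — every world is S-related to itself.
Transitive (axiom 4): no — w1 S w2 and w2 S w6, but not w1 S w6.
Euclidean (axiom 5): no — w1 S w2 and w1 S w3, but not w2 S w3.
So F validates K, T; S4 would additionally require S to be transitive. The strongest is T.

T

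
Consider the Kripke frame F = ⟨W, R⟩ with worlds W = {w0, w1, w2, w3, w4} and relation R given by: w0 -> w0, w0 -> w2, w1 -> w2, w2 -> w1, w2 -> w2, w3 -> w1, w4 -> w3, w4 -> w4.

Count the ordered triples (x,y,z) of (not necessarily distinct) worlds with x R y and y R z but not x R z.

Enumerating: (w0,w2,w1), (w1,w2,w1), (w3,w1,w2), (w4,w3,w1).

4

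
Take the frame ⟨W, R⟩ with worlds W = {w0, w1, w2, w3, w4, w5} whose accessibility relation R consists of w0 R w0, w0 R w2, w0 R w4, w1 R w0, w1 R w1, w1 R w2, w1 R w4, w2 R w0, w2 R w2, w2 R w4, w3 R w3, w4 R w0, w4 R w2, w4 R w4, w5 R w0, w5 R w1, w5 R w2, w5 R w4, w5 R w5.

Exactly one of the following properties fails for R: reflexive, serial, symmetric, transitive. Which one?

symmetric

Reflexive: yes — every world is R-related to itself.
Serial: yes — every world has a successor (e.g. w0 R w0).
Symmetric: no — w1 R w0 but not w0 R w1.
Transitive: yes — every two-step R-path is closed by a direct edge.
Only symmetric fails.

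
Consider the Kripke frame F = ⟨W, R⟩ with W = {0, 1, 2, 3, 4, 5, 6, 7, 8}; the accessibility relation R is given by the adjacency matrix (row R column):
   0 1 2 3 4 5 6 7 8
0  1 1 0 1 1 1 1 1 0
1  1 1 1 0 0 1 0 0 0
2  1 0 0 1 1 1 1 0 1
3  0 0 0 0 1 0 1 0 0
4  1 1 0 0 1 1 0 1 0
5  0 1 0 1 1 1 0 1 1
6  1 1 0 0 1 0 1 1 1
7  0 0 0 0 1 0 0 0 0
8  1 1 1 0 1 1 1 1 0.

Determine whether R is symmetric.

Symmetric: no — 0 R 3 but not 3 R 0.

No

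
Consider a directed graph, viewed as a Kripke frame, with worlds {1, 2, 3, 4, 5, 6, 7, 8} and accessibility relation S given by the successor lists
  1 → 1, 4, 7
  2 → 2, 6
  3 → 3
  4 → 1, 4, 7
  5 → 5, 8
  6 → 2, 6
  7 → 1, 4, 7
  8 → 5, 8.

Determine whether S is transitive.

Yes

Transitive: yes — every two-step S-path is closed by a direct edge.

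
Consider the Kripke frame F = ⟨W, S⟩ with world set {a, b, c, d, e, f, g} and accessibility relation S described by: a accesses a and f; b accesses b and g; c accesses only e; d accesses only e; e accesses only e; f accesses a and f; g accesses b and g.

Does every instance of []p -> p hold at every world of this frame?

Axiom T corresponds to the accessibility relation being reflexive.
Reflexive: no — c is not related to itself.

No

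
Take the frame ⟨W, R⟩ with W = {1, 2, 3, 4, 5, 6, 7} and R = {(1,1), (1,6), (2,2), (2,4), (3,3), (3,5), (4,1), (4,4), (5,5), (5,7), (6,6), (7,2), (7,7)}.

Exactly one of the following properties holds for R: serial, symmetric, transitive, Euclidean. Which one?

serial

Serial: yes — every world has a successor (e.g. 1 R 1).
Symmetric: no — 1 R 6 but not 6 R 1.
Transitive: no — 2 R 4 and 4 R 1, but not 2 R 1.
Euclidean: no — 1 R 6 and 1 R 1, but not 6 R 1.
Only serial holds.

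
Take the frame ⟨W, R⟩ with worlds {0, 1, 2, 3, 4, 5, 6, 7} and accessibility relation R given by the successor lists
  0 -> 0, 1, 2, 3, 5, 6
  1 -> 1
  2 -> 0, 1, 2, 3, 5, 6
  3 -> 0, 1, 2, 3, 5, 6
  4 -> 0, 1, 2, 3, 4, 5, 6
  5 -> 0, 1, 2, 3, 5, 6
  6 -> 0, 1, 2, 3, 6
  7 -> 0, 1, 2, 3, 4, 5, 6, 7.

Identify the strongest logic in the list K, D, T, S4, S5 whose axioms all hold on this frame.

Serial (axiom D): yes — every world has a successor (e.g. 0 R 0).
Reflexive (axiom T): yes — every world is R-related to itself.
Transitive (axiom 4): no — 6 R 0 and 0 R 5, but not 6 R 5.
Euclidean (axiom 5): no — 0 R 1 and 0 R 2, but not 1 R 2.
So F validates K, D, T; S4 would additionally require R to be transitive. The strongest is T.

T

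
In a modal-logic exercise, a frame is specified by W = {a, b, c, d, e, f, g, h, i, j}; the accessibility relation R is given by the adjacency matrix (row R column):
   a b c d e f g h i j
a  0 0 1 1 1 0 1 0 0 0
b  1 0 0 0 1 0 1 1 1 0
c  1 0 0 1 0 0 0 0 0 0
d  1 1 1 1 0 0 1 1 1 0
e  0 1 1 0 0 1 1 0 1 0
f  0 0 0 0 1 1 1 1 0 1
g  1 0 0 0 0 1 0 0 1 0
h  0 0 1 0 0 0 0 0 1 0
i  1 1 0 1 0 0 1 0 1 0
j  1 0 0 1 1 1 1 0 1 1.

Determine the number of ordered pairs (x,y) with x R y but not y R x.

19

Enumerating: (a,e), (b,a), (b,g), (b,h), (d,b), (d,g), (d,h), (e,c), (e,g), (e,i), (f,h), (h,c), … and 7 more.
Total: 19.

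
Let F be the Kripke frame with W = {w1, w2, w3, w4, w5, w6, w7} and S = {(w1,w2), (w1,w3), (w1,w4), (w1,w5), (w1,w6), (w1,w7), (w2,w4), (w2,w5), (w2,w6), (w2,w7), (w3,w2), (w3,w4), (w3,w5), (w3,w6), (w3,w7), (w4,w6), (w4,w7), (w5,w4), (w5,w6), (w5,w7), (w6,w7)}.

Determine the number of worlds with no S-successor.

1

Enumerating: w7.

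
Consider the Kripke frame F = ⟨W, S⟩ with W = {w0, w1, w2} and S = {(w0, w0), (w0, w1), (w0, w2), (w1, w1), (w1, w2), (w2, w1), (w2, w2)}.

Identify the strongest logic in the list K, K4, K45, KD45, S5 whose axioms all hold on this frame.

K4

Transitive (axiom 4): yes — every two-step S-path is closed by a direct edge.
Euclidean (axiom 5): no — w0 S w1 and w0 S w0, but not w1 S w0.
Serial (axiom D): yes — every world has a successor (e.g. w0 S w0).
Reflexive (axiom T): yes — every world is S-related to itself.
So F validates K, K4; K45 would additionally require S to be Euclidean. The strongest is K4.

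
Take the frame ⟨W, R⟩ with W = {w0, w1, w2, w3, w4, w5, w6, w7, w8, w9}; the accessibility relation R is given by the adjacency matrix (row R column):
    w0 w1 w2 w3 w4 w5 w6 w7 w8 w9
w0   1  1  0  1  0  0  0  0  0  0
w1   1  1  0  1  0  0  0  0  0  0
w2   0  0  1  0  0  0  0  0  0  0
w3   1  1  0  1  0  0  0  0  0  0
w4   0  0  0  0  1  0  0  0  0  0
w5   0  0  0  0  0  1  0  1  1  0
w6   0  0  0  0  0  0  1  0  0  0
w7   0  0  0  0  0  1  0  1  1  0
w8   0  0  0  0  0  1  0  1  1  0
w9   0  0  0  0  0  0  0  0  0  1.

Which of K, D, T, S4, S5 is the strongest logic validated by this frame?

Serial (axiom D): yes — every world has a successor (e.g. w0 R w0).
Reflexive (axiom T): yes — every world is R-related to itself.
Transitive (axiom 4): yes — every two-step R-path is closed by a direct edge.
Euclidean (axiom 5): yes — any two successors of a common world are R-related.
So F validates K, D, T, S4, S5. The strongest is S5.

S5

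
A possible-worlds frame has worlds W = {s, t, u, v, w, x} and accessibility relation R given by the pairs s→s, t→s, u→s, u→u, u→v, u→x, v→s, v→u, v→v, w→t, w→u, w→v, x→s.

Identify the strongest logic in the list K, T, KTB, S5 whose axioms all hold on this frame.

Reflexive (axiom T): no — t is not related to itself.
Symmetric (axiom B): no — t R s but not s R t.
Euclidean (axiom 5): no — u R s and u R v, but not s R v.
So F validates K; T would additionally require R to be reflexive. The strongest is K.

K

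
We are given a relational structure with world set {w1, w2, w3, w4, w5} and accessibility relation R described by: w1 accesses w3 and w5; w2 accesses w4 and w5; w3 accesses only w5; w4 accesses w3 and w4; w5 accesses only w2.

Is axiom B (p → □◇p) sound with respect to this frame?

The schema B characterises exactly the symmetric frames.
Symmetric: no — w1 R w3 but not w3 R w1.

No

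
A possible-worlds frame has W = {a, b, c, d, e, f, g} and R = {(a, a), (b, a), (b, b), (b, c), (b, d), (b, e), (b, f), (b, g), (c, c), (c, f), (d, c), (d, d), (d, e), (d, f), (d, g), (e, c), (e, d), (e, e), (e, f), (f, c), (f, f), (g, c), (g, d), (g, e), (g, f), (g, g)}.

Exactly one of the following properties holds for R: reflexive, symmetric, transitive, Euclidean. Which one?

reflexive

Reflexive: yes — every world is R-related to itself.
Symmetric: no — b R a but not a R b.
Transitive: no — e R d and d R g, but not e R g.
Euclidean: no — b R a and b R c, but not a R c.
Only reflexive holds.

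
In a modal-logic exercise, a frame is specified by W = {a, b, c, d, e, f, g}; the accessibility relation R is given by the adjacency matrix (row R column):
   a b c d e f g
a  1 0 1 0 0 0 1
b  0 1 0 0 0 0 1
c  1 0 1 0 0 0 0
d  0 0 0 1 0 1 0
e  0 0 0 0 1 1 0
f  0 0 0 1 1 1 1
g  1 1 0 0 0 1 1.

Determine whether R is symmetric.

Symmetric: yes — every pair in R has its reverse in R.

Yes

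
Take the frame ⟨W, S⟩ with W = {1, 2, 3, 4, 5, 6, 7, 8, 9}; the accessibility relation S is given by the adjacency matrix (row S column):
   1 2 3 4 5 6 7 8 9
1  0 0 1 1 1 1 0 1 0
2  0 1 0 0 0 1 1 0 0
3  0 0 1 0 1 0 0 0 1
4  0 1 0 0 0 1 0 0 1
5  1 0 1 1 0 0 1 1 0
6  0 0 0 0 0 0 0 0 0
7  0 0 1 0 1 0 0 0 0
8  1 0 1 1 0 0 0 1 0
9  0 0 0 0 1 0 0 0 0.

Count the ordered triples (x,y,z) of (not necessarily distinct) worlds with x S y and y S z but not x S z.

39

Enumerating: (1,3,9), (1,4,2), (1,4,9), (1,5,1), (1,5,7), (1,8,1), (2,7,3), (2,7,5), (3,5,1), (3,5,4), (3,5,7), (3,5,8), … and 27 more.
Total: 39.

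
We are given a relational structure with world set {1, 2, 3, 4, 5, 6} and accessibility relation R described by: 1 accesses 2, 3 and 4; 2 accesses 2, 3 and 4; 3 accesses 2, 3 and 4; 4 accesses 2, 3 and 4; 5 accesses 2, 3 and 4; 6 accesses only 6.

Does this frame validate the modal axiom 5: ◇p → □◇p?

By correspondence theory, 5 is valid on a frame iff R is Euclidean.
Euclidean: yes — any two successors of a common world are R-related.

Yes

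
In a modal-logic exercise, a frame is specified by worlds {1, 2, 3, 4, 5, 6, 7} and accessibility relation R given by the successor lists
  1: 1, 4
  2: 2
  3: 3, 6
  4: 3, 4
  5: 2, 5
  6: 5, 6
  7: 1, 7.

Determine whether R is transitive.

Transitive: no — 1 R 4 and 4 R 3, but not 1 R 3.

No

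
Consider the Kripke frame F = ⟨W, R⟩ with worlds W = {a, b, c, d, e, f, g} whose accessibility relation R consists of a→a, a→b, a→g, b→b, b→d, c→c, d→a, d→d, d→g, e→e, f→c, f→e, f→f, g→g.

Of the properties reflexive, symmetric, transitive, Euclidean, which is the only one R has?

reflexive

Reflexive: yes — every world is R-related to itself.
Symmetric: no — a R b but not b R a.
Transitive: no — a R b and b R d, but not a R d.
Euclidean: no — a R b and a R g, but not b R g.
Only reflexive holds.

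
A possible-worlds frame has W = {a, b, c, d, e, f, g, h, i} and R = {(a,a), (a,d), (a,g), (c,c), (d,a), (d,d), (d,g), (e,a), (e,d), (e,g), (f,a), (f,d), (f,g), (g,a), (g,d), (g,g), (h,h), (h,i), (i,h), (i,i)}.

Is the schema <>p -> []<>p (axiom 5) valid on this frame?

By correspondence theory, 5 is valid on a frame iff R is Euclidean.
Euclidean: yes — any two successors of a common world are R-related.

Yes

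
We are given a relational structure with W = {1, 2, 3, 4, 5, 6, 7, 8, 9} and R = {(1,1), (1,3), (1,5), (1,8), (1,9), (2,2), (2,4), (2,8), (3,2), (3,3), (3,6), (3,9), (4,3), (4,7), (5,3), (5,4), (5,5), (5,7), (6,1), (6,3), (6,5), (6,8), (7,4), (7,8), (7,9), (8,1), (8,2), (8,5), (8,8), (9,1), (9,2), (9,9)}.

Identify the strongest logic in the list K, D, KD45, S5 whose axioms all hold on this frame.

D

Serial (axiom D): yes — every world has a successor (e.g. 1 R 1).
Euclidean (axiom 5): no — 1 R 3 and 1 R 5, but not 3 R 5.
Transitive (axiom 4): no — 1 R 3 and 3 R 2, but not 1 R 2.
Reflexive (axiom T): no — 4 is not related to itself.
So F validates K, D; KD45 would additionally require R to be Euclidean and transitive. The strongest is D.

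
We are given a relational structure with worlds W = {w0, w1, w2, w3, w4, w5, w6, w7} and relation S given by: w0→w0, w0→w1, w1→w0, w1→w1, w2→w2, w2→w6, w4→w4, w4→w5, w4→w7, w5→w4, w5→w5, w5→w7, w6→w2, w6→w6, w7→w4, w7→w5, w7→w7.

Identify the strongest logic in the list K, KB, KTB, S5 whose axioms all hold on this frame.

KB

Symmetric (axiom B): yes — every pair in S has its reverse in S.
Reflexive (axiom T): no — w3 is not related to itself.
Euclidean (axiom 5): yes — any two successors of a common world are S-related.
So F validates K, KB; KTB would additionally require S to be reflexive. The strongest is KB.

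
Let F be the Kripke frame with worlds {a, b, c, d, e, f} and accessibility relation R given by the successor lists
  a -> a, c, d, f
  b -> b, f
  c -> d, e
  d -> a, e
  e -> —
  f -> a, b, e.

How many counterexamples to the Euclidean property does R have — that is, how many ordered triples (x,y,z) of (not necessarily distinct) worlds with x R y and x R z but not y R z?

23

Enumerating: (a,c,a), (a,c,c), (a,c,f), (a,d,c), (a,d,d), (a,d,f), (a,f,c), (a,f,d), (a,f,f), (b,f,f), (c,d,d), (c,e,d), … and 11 more.
Total: 23.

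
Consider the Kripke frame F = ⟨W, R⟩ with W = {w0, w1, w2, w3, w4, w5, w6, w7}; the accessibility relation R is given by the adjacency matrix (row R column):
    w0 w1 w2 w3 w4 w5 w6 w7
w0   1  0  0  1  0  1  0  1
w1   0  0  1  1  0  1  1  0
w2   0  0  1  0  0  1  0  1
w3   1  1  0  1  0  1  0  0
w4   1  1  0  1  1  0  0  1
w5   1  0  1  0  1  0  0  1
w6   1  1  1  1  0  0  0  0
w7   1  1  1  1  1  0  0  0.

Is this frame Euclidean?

No

Euclidean: no — w0 R w3 and w0 R w7, but not w3 R w7.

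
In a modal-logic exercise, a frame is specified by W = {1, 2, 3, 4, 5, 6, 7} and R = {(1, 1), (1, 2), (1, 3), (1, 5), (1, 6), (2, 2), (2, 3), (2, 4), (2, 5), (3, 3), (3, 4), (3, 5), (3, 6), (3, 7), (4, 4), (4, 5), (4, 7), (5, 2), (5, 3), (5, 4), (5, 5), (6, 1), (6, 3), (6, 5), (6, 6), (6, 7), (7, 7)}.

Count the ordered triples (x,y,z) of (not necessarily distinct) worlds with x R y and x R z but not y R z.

34

Enumerating: (1,2,1), (1,2,6), (1,3,1), (1,3,2), (1,5,1), (1,5,6), (1,6,2), (2,3,2), (2,4,2), (2,4,3), (3,4,3), (3,4,6), … and 22 more.
Total: 34.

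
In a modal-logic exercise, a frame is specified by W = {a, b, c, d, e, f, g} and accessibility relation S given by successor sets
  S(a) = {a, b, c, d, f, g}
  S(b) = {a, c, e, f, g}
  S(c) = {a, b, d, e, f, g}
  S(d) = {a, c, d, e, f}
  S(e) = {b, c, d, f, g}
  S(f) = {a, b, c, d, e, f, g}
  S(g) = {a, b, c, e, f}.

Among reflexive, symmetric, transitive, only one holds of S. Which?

Reflexive: no — b is not related to itself.
Symmetric: yes — every pair in S has its reverse in S.
Transitive: no — a S b and b S e, but not a S e.
Only symmetric holds.

symmetric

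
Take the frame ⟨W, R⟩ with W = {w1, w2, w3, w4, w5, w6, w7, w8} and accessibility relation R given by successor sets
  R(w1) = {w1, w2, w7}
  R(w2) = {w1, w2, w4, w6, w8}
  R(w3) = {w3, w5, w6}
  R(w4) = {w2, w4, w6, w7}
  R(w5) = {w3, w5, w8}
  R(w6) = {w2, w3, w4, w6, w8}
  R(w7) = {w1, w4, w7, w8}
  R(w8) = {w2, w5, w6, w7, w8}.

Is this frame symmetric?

Symmetric: yes — every pair in R has its reverse in R.

Yes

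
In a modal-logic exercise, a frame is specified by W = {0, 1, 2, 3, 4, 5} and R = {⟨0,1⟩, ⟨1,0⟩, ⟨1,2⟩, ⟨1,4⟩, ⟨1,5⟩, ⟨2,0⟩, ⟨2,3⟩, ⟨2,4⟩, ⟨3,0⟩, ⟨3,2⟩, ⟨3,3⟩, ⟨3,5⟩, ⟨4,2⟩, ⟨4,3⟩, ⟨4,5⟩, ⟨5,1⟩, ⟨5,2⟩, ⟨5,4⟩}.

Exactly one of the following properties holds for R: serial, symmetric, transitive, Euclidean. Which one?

Serial: yes — every world has a successor (e.g. 0 R 1).
Symmetric: no — 1 R 2 but not 2 R 1.
Transitive: no — 0 R 1 and 1 R 2, but not 0 R 2.
Euclidean: no — 1 R 0 and 1 R 2, but not 0 R 2.
Only serial holds.

serial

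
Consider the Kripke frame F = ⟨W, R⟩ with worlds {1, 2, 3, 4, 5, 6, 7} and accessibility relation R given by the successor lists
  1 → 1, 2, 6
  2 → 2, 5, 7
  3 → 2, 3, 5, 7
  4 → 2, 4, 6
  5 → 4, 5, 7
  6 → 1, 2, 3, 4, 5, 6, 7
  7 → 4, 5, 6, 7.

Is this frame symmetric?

No

Symmetric: no — 1 R 2 but not 2 R 1.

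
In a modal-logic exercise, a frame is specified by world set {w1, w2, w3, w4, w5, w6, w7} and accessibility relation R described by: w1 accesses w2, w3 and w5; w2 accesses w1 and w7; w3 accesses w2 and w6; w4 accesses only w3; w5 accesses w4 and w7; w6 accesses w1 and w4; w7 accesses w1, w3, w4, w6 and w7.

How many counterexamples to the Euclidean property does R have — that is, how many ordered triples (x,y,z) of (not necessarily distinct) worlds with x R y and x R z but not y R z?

36

Enumerating: (w1,w2,w2), (w1,w2,w3), (w1,w2,w5), (w1,w3,w3), (w1,w3,w5), (w1,w5,w2), (w1,w5,w3), (w1,w5,w5), (w2,w1,w1), (w2,w1,w7), (w3,w2,w2), (w3,w2,w6), … and 24 more.
Total: 36.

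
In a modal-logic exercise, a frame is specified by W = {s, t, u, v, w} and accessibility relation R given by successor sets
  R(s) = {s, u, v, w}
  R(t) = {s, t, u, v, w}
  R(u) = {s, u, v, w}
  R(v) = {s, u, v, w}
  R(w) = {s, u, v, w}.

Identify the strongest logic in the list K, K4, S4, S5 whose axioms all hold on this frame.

Transitive (axiom 4): yes — every two-step R-path is closed by a direct edge.
Reflexive (axiom T): yes — every world is R-related to itself.
Euclidean (axiom 5): no — t R s and t R t, but not s R t.
So F validates K, K4, S4; S5 would additionally require R to be Euclidean. The strongest is S4.

S4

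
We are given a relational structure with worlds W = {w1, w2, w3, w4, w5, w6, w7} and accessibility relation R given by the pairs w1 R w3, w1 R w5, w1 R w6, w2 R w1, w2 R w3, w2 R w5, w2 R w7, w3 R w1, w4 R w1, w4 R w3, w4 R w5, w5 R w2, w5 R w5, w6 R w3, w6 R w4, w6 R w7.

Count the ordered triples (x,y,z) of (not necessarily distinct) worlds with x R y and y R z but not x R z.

17

Enumerating: (w1,w3,w1), (w1,w5,w2), (w1,w6,w4), (w1,w6,w7), (w2,w1,w6), (w2,w5,w2), (w3,w1,w3), (w3,w1,w5), (w3,w1,w6), (w4,w1,w6), (w4,w5,w2), (w5,w2,w1), (w5,w2,w3), (w5,w2,w7), (w6,w3,w1), (w6,w4,w1), (w6,w4,w5).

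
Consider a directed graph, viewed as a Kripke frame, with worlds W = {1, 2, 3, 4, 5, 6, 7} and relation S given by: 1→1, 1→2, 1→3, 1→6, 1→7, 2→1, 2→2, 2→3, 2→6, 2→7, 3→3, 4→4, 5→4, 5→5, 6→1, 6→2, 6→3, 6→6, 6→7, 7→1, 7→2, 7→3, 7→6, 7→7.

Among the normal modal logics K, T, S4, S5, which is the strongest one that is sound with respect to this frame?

S4

Reflexive (axiom T): yes — every world is S-related to itself.
Transitive (axiom 4): yes — every two-step S-path is closed by a direct edge.
Euclidean (axiom 5): no — 1 S 3 and 1 S 2, but not 3 S 2.
So F validates K, T, S4; S5 would additionally require S to be Euclidean. The strongest is S4.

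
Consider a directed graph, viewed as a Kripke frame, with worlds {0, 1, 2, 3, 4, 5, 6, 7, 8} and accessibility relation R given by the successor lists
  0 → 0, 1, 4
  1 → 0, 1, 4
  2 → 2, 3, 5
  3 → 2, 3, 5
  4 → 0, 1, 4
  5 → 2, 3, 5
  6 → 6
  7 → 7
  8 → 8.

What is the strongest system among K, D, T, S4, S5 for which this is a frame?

S5

Serial (axiom D): yes — every world has a successor (e.g. 0 R 0).
Reflexive (axiom T): yes — every world is R-related to itself.
Transitive (axiom 4): yes — every two-step R-path is closed by a direct edge.
Euclidean (axiom 5): yes — any two successors of a common world are R-related.
So F validates K, D, T, S4, S5. The strongest is S5.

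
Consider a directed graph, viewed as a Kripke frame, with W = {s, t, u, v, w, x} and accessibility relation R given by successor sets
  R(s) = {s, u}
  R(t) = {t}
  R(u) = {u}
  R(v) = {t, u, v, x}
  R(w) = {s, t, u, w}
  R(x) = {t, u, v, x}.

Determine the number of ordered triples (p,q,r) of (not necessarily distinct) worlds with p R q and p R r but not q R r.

Enumerating: (s,u,s), (v,t,u), (v,t,v), (v,t,x), (v,u,t), (v,u,v), (v,u,x), (w,s,t), (w,s,w), (w,t,s), (w,t,u), (w,t,w), … and 9 more.
Total: 21.

21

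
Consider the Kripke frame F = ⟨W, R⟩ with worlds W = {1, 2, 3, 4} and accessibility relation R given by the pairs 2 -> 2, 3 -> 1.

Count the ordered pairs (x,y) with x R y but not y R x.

Enumerating: (3,1).

1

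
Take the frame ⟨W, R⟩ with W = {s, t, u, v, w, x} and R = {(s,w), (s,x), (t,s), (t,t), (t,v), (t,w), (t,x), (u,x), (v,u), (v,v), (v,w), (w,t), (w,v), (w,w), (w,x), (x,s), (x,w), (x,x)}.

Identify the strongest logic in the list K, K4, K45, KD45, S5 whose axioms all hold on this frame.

K

Transitive (axiom 4): no — s R w and w R t, but not s R t.
Euclidean (axiom 5): no — t R s and t R v, but not s R v.
Serial (axiom D): yes — every world has a successor (e.g. s R w).
Reflexive (axiom T): no — s is not related to itself.
So F validates K; K4 would additionally require R to be transitive. The strongest is K.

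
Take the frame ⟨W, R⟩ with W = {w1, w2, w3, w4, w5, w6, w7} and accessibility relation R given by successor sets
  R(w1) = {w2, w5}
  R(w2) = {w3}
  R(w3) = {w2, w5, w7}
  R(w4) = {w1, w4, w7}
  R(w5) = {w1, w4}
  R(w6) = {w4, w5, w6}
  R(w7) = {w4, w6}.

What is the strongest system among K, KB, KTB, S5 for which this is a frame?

K

Symmetric (axiom B): no — w1 R w2 but not w2 R w1.
Reflexive (axiom T): no — w1 is not related to itself.
Euclidean (axiom 5): no — w1 R w2 and w1 R w5, but not w2 R w5.
So F validates K; KB would additionally require R to be symmetric. The strongest is K.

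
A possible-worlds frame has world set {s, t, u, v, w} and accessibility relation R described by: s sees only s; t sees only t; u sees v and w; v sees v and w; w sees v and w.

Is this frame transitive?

Yes

Transitive: yes — every two-step R-path is closed by a direct edge.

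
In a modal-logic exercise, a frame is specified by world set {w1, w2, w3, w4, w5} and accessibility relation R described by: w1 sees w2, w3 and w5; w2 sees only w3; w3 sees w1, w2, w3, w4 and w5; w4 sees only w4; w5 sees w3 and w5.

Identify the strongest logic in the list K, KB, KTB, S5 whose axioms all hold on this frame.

K

Symmetric (axiom B): no — w1 R w2 but not w2 R w1.
Reflexive (axiom T): no — w1 is not related to itself.
Euclidean (axiom 5): no — w1 R w2 and w1 R w5, but not w2 R w5.
So F validates K; KB would additionally require R to be symmetric. The strongest is K.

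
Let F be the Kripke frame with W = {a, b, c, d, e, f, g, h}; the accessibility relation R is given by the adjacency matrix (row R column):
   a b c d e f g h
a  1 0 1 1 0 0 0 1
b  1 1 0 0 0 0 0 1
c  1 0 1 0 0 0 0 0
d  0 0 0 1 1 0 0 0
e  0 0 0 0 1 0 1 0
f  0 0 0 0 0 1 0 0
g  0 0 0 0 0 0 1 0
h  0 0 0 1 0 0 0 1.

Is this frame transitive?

No

Transitive: no — a R d and d R e, but not a R e.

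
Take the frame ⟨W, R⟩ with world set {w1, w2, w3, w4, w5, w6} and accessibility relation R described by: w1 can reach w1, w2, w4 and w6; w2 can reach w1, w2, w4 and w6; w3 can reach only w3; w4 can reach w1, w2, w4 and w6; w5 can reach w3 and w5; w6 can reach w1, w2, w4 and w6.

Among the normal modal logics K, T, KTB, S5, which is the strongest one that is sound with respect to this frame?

T

Reflexive (axiom T): yes — every world is R-related to itself.
Symmetric (axiom B): no — w5 R w3 but not w3 R w5.
Euclidean (axiom 5): no — w5 R w3 and w5 R w5, but not w3 R w5.
So F validates K, T; KTB would additionally require R to be symmetric. The strongest is T.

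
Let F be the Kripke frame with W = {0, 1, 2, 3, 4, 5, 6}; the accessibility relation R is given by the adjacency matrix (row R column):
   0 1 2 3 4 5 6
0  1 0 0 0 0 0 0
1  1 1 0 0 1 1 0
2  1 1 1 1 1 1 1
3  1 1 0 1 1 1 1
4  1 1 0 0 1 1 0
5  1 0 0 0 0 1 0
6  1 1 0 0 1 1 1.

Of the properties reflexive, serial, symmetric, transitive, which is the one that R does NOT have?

symmetric

Reflexive: yes — every world is R-related to itself.
Serial: yes — every world has a successor (e.g. 0 R 0).
Symmetric: no — 1 R 0 but not 0 R 1.
Transitive: yes — every two-step R-path is closed by a direct edge.
Only symmetric fails.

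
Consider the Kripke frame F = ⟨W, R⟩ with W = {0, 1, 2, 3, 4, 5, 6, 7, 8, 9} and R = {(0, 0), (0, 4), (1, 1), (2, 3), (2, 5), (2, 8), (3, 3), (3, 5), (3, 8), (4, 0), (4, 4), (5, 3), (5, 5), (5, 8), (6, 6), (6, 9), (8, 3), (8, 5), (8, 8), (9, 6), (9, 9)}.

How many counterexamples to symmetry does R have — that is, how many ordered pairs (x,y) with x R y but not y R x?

3

Enumerating: (2,3), (2,5), (2,8).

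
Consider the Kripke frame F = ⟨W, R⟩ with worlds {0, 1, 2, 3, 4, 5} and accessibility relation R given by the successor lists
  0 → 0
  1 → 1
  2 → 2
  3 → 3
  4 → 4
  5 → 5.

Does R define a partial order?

Yes

Reflexive: yes — every world is R-related to itself.
Transitive: yes — every two-step R-path is closed by a direct edge.
Antisymmetric: yes — no distinct pair is related both ways.
So R is a partial order.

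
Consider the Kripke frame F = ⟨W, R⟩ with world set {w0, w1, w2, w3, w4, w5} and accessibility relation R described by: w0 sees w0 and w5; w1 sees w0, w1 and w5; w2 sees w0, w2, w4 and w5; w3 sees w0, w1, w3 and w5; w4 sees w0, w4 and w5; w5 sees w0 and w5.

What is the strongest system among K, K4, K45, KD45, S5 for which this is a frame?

K4

Transitive (axiom 4): yes — every two-step R-path is closed by a direct edge.
Euclidean (axiom 5): no — w2 R w0 and w2 R w4, but not w0 R w4.
Serial (axiom D): yes — every world has a successor (e.g. w0 R w0).
Reflexive (axiom T): yes — every world is R-related to itself.
So F validates K, K4; K45 would additionally require R to be Euclidean. The strongest is K4.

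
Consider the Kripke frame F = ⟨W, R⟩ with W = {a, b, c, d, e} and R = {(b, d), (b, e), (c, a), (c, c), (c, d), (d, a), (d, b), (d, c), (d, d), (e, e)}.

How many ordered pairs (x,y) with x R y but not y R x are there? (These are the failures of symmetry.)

Enumerating: (b,e), (c,a), (d,a).

3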